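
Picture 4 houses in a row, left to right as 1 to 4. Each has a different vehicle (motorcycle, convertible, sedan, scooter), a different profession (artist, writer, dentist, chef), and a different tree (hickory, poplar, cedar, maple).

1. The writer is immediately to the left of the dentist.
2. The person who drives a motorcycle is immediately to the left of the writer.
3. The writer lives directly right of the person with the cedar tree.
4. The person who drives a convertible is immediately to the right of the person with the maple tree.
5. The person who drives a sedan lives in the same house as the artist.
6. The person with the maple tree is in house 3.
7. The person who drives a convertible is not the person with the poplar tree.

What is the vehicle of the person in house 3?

scooter

By clue 6, the person with the maple tree is in house 3.
By clue 4, the person who drives a convertible is in house 4.
House 4 tree: only hickory fits.
The person who drives a motorcycle is narrowed to house 1 or 2; consider each.
Placing it in house 1 leads to a contradiction, so it's in house 2.
From clue 2, the writer must be in house 3.
Clue 3: the person with the cedar tree is in house 2.
That leaves dentist as the profession for house 4.
The only tree still possible for house 1 is poplar.
By clue 5, the person who drives a sedan is in house 1.
Clue 5: the artist is in house 1.
House 3's vehicle must be scooter (nothing else left).
House 2's profession must be chef (nothing else left).
So: house 1 = sedan/artist/poplar, house 2 = motorcycle/chef/cedar, house 3 = scooter/writer/maple, house 4 = convertible/dentist/hickory.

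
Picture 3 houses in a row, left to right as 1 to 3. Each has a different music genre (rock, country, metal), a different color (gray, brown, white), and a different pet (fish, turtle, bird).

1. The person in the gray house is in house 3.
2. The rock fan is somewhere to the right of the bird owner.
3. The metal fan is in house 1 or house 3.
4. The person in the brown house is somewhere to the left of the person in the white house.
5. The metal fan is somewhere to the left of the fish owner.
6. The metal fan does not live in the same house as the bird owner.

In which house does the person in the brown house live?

1

Clue 1 places the person in the gray house in house 3.
Clue 5: the metal fan is in house 1.
From clue 6, the bird owner must be in house 2.
So house 1 gets brown for color.
House 2 color: only white fits.
House 1's pet must be turtle (nothing else left).
House 3 pet: only fish fits.
By clue 2, the rock fan is in house 3.
The only music genre still possible for house 2 is country.
So: house 1 = metal/brown/turtle, house 2 = country/white/bird, house 3 = rock/gray/fish.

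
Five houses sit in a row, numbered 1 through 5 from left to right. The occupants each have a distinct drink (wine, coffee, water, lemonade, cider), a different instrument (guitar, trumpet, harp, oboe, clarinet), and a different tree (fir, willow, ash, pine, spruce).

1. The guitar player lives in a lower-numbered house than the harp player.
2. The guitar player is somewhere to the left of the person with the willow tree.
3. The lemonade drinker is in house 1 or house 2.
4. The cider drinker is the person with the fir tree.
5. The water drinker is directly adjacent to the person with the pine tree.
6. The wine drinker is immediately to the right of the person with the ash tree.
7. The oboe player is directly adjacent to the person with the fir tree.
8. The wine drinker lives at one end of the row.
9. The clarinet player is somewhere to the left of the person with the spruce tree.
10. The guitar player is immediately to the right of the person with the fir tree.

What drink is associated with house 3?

cider

The wine drinker is in house 5 (clue 8).
From clue 6, the person with the ash tree must be in house 4.
The lemonade drinker is narrowed to house 1 or 2; consider each.
Placing it in house 2 leads to a contradiction, so it's in house 1.
So house 1 gets pine for tree.
From clue 2, the person with the willow tree must be in house 5.
Clue 5 places the water drinker in house 2.
That leaves cider as the drink for house 3.
House 4's drink must be coffee (nothing else left).
From clue 4, the person with the fir tree must be in house 3.
From clue 10, the guitar player must be in house 4.
That leaves clarinet as the instrument for house 1.
So house 2 gets oboe for instrument.
That leaves trumpet as the instrument for house 3.
So house 5 gets harp for instrument.
The only tree still possible for house 2 is spruce.
So: house 1 = lemonade/clarinet/pine, house 2 = water/oboe/spruce, house 3 = cider/trumpet/fir, house 4 = coffee/guitar/ash, house 5 = wine/harp/willow.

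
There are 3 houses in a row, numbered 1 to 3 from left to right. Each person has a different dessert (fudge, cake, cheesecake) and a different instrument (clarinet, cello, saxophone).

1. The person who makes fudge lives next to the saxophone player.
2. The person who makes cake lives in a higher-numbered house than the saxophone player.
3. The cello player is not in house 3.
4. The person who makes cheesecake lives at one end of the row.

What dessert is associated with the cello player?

fudge

House 3's instrument must be clarinet (nothing else left).
The person who makes cake is narrowed to house 2 or 3; consider each.
Placing it in house 2 leads to a contradiction, so it's in house 3.
The only dessert still possible for house 1 is cheesecake.
House 2's dessert must be fudge (nothing else left).
Clue 1: the saxophone player is in house 1.
So house 2 gets cello for instrument.
So: house 1 = cheesecake/saxophone, house 2 = fudge/cello, house 3 = cake/clarinet.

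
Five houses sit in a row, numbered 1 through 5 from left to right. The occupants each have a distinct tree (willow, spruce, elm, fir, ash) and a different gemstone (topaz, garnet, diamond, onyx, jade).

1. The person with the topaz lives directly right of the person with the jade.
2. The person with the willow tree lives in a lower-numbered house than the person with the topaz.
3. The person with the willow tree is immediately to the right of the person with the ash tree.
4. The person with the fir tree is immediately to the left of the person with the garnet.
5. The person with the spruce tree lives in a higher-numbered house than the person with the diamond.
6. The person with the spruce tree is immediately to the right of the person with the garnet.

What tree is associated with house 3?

The person with the ash tree is narrowed to house 1 or 2 or 3; consider each.
Placing it in house 2 and house 3 leads to a contradiction, so it's in house 1.
Clue 3: the person with the willow tree is in house 2.
By clue 4, the person with the garnet is in house 4.
Clue 6 places the person with the spruce tree in house 5.
House 3's tree must be fir (nothing else left).
So house 4 gets elm for tree.
The person with the topaz is in house 3 (clue 1).
From clue 1, the person with the jade must be in house 2.
House 5's gemstone must be onyx (nothing else left).
The only gemstone still possible for house 1 is diamond.
So: house 1 = ash/diamond, house 2 = willow/jade, house 3 = fir/topaz, house 4 = elm/garnet, house 5 = spruce/onyx.

fir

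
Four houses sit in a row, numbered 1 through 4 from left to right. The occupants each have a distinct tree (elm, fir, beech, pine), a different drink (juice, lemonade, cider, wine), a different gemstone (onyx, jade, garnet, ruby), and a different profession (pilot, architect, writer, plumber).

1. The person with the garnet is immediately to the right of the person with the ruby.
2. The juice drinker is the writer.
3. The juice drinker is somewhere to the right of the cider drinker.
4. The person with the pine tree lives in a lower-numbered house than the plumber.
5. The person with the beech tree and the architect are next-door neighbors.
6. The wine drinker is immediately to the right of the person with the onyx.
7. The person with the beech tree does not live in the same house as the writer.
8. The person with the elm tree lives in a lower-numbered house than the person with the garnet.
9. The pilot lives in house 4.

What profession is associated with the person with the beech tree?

plumber

From clue 9, the pilot must be in house 4.
House 1's profession must be architect (nothing else left).
The person with the beech tree is in house 2 (clue 5).
Clue 7 places the writer in house 3.
House 1 tree: only pine fits.
That leaves fir as the tree for house 4.
House 2's profession must be plumber (nothing else left).
By clue 2, the juice drinker is in house 3.
From clue 8, the person with the garnet must be in house 4.
That leaves elm as the tree for house 3.
Clue 1 places the person with the ruby in house 3.
House 2's gemstone must be jade (nothing else left).
From clue 6, the wine drinker must be in house 2.
That leaves lemonade as the drink for house 4.
That leaves onyx as the gemstone for house 1.
So house 1 gets cider for drink.
So: house 1 = pine/cider/onyx/architect, house 2 = beech/wine/jade/plumber, house 3 = elm/juice/ruby/writer, house 4 = fir/lemonade/garnet/pilot.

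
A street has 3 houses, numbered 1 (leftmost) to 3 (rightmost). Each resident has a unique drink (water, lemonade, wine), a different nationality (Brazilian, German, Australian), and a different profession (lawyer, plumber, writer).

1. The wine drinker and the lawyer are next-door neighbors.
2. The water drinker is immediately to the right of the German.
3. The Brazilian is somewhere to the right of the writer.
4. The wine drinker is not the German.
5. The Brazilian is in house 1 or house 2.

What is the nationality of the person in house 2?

By clue 5, the Brazilian is in house 2.
The only nationality still possible for house 1 is German.
The only nationality still possible for house 3 is Australian.
Clue 2: the water drinker is in house 2.
Clue 3: the writer is in house 1.
That leaves lemonade as the drink for house 1.
House 3's drink must be wine (nothing else left).
Clue 1: the lawyer is in house 2.
The only profession still possible for house 3 is plumber.
So: house 1 = lemonade/German/writer, house 2 = water/Brazilian/lawyer, house 3 = wine/Australian/plumber.

Brazilian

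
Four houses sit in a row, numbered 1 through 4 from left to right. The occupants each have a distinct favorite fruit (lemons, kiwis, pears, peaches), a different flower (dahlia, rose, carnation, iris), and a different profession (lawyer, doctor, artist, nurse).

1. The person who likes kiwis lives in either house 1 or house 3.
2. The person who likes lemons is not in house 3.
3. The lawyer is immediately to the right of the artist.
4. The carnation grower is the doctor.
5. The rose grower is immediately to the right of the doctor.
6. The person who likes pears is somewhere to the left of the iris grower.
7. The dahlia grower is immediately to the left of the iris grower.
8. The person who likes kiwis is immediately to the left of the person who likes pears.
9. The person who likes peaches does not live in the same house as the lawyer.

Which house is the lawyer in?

4

Clue 8: the person who likes kiwis is in house 1.
The person who likes pears is in house 2 (clue 8).
The only favorite fruit still possible for house 3 is peaches.
House 4 favorite fruit: only lemons fits.
The only flower still possible for house 1 is carnation.
From clue 4, the doctor must be in house 1.
From clue 5, the rose grower must be in house 2.
So house 4 gets iris for flower.
So house 3 gets artist for profession.
By clue 3, the lawyer is in house 4.
So house 3 gets dahlia for flower.
That leaves nurse as the profession for house 2.
So: house 1 = kiwis/carnation/doctor, house 2 = pears/rose/nurse, house 3 = peaches/dahlia/artist, house 4 = lemons/iris/lawyer.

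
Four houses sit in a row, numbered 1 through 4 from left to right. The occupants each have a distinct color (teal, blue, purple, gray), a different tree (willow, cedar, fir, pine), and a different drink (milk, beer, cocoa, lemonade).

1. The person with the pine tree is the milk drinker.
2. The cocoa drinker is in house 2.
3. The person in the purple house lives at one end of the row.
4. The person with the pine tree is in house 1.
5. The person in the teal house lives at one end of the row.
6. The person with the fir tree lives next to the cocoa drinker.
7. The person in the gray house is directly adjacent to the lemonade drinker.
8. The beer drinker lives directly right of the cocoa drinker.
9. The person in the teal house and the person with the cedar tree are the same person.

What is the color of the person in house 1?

From clue 2, the cocoa drinker must be in house 2.
By clue 4, the person with the pine tree is in house 1.
From clue 8, the beer drinker must be in house 3.
House 2's tree must be willow (nothing else left).
House 3 tree: only fir fits.
That leaves cedar as the tree for house 4.
The milk drinker is in house 1 (clue 1).
Clue 9: the person in the teal house is in house 4.
So house 1 gets purple for color.
So house 4 gets lemonade for drink.
Clue 7: the person in the gray house is in house 3.
House 2's color must be blue (nothing else left).
So: house 1 = purple/pine/milk, house 2 = blue/willow/cocoa, house 3 = gray/fir/beer, house 4 = teal/cedar/lemonade.

purple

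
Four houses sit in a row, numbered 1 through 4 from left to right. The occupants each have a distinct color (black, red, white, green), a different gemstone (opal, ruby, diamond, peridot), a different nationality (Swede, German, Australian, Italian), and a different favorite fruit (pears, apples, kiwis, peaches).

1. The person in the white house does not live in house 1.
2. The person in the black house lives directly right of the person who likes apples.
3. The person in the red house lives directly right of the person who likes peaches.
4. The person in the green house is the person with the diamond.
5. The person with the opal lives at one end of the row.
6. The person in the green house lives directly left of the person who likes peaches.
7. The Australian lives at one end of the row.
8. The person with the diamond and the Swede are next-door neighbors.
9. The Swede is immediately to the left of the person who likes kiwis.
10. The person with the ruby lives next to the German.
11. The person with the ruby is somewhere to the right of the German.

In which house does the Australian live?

4

House 1 color: only green fits.
The person with the diamond is in house 1 (clue 4).
Clue 6 places the person who likes peaches in house 2.
Clue 8 places the Swede in house 2.
From clue 9, the person who likes kiwis must be in house 3.
That leaves pears as the favorite fruit for house 4.
By clue 2, the person in the black house is in house 2.
The person in the red house is in house 3 (clue 3).
So house 4 gets white for color.
The only gemstone still possible for house 2 is ruby.
House 3 gemstone: only peridot fits.
So house 4 gets opal for gemstone.
House 1's favorite fruit must be apples (nothing else left).
The German is in house 1 (clue 11).
That leaves Italian as the nationality for house 3.
House 4 nationality: only Australian fits.
So: house 1 = green/diamond/German/apples, house 2 = black/ruby/Swede/peaches, house 3 = red/peridot/Italian/kiwis, house 4 = white/opal/Australian/pears.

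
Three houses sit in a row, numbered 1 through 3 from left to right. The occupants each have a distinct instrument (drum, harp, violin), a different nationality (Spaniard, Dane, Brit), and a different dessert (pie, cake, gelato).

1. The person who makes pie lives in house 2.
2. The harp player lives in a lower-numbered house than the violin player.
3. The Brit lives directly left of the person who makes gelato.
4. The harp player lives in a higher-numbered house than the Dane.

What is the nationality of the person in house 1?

Dane

The person who makes pie is in house 2 (clue 1).
From clue 4, the harp player must be in house 2.
From clue 4, the Dane must be in house 1.
The only instrument still possible for house 1 is drum.
The only instrument still possible for house 3 is violin.
That leaves Brit as the nationality for house 2.
That leaves Spaniard as the nationality for house 3.
House 1's dessert must be cake (nothing else left).
That leaves gelato as the dessert for house 3.
So: house 1 = drum/Dane/cake, house 2 = harp/Brit/pie, house 3 = violin/Spaniard/gelato.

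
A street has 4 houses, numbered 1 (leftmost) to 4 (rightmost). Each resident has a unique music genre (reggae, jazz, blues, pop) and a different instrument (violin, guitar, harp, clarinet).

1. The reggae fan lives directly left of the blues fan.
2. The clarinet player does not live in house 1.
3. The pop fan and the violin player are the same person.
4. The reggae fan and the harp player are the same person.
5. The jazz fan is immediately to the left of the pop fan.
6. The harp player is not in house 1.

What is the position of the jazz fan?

House 1 music genre: only jazz fits.
So house 1 gets guitar for instrument.
The pop fan is in house 2 (clue 5).
House 4's music genre must be blues (nothing else left).
From clue 3, the violin player must be in house 2.
By clue 4, the harp player is in house 3.
So house 3 gets reggae for music genre.
The only instrument still possible for house 4 is clarinet.
So: house 1 = jazz/guitar, house 2 = pop/violin, house 3 = reggae/harp, house 4 = blues/clarinet.

1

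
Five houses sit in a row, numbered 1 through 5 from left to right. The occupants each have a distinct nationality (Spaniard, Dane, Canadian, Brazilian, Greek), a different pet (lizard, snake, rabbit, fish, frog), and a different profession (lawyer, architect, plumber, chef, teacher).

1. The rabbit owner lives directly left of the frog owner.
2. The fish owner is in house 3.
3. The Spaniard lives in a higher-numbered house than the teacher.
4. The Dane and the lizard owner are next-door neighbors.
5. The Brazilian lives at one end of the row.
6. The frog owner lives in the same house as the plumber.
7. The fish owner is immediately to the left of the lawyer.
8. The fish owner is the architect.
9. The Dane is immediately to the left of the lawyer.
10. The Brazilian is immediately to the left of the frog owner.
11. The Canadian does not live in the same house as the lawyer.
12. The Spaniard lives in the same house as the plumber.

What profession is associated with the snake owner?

From clue 2, the fish owner must be in house 3.
By clue 7, the lawyer is in house 4.
From clue 8, the architect must be in house 3.
Clue 9: the Dane is in house 3.
Clue 10: the Brazilian is in house 1.
Clue 10 places the frog owner in house 2.
Clue 1 places the rabbit owner in house 1.
Clue 4: the lizard owner is in house 4.
From clue 6, the plumber must be in house 2.
Clue 12: the Spaniard is in house 2.
So house 4 gets Greek for nationality.
That leaves Canadian as the nationality for house 5.
House 5 pet: only snake fits.
House 1's profession must be teacher (nothing else left).
House 5 profession: only chef fits.
So: house 1 = Brazilian/rabbit/teacher, house 2 = Spaniard/frog/plumber, house 3 = Dane/fish/architect, house 4 = Greek/lizard/lawyer, house 5 = Canadian/snake/chef.

chef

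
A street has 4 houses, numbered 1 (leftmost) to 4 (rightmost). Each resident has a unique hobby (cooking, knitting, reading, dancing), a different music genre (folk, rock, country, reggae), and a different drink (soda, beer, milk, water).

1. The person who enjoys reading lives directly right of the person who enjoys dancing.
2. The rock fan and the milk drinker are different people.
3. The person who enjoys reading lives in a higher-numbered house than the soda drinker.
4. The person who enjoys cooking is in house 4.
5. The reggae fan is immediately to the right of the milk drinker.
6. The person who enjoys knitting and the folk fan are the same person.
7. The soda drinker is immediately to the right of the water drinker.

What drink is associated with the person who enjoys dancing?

Clue 4: the person who enjoys cooking is in house 4.
The only drink still possible for house 4 is beer.
By clue 3, the person who enjoys reading is in house 3.
The soda drinker is in house 2 (clue 3).
Clue 7: the water drinker is in house 1.
The only drink still possible for house 3 is milk.
From clue 1, the person who enjoys dancing must be in house 2.
From clue 5, the reggae fan must be in house 4.
House 1's hobby must be knitting (nothing else left).
So house 3 gets country for music genre.
The folk fan is in house 1 (clue 6).
House 2 music genre: only rock fits.
So: house 1 = knitting/folk/water, house 2 = dancing/rock/soda, house 3 = reading/country/milk, house 4 = cooking/reggae/beer.

soda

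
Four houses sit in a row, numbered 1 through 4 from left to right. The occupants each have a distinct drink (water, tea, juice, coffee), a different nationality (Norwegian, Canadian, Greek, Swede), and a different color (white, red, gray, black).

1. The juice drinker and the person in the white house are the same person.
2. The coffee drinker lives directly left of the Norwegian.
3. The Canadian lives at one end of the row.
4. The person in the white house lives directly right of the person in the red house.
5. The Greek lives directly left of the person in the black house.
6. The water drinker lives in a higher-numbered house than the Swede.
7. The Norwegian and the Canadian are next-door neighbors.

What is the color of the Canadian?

So house 4 gets Canadian for nationality.
The Norwegian is in house 3 (clue 7).
Clue 2: the coffee drinker is in house 2.
House 1's drink must be tea (nothing else left).
House 1 color: only gray fits.
House 4's color must be white (nothing else left).
From clue 1, the juice drinker must be in house 4.
The person in the red house is in house 3 (clue 4).
So house 3 gets water for drink.
The only color still possible for house 2 is black.
By clue 5, the Greek is in house 1.
House 2 nationality: only Swede fits.
So: house 1 = tea/Greek/gray, house 2 = coffee/Swede/black, house 3 = water/Norwegian/red, house 4 = juice/Canadian/white.

white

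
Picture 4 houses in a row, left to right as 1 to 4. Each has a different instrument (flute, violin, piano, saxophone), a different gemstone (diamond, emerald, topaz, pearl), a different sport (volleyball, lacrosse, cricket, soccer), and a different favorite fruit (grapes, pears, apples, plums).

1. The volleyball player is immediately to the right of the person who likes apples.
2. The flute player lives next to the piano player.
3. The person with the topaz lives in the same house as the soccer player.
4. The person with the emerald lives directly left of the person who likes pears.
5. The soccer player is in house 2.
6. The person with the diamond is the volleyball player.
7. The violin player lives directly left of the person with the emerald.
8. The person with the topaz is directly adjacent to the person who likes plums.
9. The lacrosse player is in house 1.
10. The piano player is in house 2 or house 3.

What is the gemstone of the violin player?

Clue 5: the soccer player is in house 2.
By clue 9, the lacrosse player is in house 1.
From clue 3, the person with the topaz must be in house 2.
House 1's gemstone must be pearl (nothing else left).
That leaves diamond as the gemstone for house 4.
From clue 4, the person who likes pears must be in house 4.
The volleyball player is in house 4 (clue 6).
Clue 7 places the violin player in house 2.
So house 3 gets piano for instrument.
House 3 gemstone: only emerald fits.
That leaves cricket as the sport for house 3.
The person who likes apples is in house 3 (clue 1).
The flute player is in house 4 (clue 2).
House 1's instrument must be saxophone (nothing else left).
So house 1 gets plums for favorite fruit.
So house 2 gets grapes for favorite fruit.
So: house 1 = saxophone/pearl/lacrosse/plums, house 2 = violin/topaz/soccer/grapes, house 3 = piano/emerald/cricket/apples, house 4 = flute/diamond/volleyball/pears.

topaz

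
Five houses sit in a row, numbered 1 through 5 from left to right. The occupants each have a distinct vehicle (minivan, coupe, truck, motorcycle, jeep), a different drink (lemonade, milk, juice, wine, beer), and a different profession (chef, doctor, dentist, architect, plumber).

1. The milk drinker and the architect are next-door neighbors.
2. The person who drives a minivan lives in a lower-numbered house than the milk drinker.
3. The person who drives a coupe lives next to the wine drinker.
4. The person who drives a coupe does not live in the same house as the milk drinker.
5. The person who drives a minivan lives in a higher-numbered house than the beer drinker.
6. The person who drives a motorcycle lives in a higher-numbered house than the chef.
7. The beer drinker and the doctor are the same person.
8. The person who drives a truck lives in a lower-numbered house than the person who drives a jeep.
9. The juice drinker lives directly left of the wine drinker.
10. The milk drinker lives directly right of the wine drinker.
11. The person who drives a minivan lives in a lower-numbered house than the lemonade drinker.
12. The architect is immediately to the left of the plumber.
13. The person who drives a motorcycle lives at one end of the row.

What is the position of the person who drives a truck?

The person who drives a motorcycle is in house 5 (clue 13).
The person who drives a jeep is narrowed to house 2 or 3 or 4; consider each.
Placing it in house 2 and house 3 leads to a contradiction, so it's in house 4.
The person who drives a minivan is narrowed to house 2 or 3; consider each.
Placing it in house 2 leads to a contradiction, so it's in house 3.
Clue 3 places the person who drives a coupe in house 2.
Clue 3: the wine drinker is in house 3.
The juice drinker is in house 2 (clue 9).
Clue 10 places the milk drinker in house 4.
House 1's vehicle must be truck (nothing else left).
The only drink still possible for house 1 is beer.
House 5 drink: only lemonade fits.
Clue 1: the architect is in house 3.
Clue 7: the doctor is in house 1.
By clue 12, the plumber is in house 4.
That leaves dentist as the profession for house 5.
House 2's profession must be chef (nothing else left).
So: house 1 = truck/beer/doctor, house 2 = coupe/juice/chef, house 3 = minivan/wine/architect, house 4 = jeep/milk/plumber, house 5 = motorcycle/lemonade/dentist.

1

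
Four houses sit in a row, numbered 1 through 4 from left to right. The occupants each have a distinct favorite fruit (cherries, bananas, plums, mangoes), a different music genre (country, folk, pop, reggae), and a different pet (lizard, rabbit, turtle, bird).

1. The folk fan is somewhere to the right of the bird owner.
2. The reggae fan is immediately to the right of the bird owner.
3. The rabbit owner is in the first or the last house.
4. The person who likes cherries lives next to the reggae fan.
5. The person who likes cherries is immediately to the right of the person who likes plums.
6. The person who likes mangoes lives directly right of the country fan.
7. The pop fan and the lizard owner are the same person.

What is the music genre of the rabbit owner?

The rabbit owner is narrowed to house 1 or 4; consider each.
Placing it in house 1 leads to a contradiction, so it's in house 4.
The person who likes cherries is narrowed to house 2 or 3 or 4; consider each.
Placing it in house 3 and house 4 leads to a contradiction, so it's in house 2.
From clue 4, the reggae fan must be in house 3.
The person who likes plums is in house 1 (clue 5).
The only music genre still possible for house 4 is folk.
Clue 2 places the bird owner in house 2.
Clue 6 places the person who likes mangoes in house 3.
From clue 6, the country fan must be in house 2.
That leaves bananas as the favorite fruit for house 4.
House 1 music genre: only pop fits.
The only pet still possible for house 3 is turtle.
The only pet still possible for house 1 is lizard.
So: house 1 = plums/pop/lizard, house 2 = cherries/country/bird, house 3 = mangoes/reggae/turtle, house 4 = bananas/folk/rabbit.

folk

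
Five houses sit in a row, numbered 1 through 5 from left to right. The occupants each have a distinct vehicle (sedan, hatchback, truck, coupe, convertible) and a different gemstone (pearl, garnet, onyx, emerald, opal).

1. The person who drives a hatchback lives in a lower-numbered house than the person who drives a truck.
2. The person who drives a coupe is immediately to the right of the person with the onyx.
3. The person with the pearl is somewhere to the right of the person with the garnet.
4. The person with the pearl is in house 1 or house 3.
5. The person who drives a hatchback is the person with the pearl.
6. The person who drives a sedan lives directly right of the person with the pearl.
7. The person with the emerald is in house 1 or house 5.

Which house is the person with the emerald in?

Clue 4 places the person with the pearl in house 3.
By clue 5, the person who drives a hatchback is in house 3.
The person who drives a sedan is in house 4 (clue 6).
So house 1 gets convertible for vehicle.
By clue 1, the person who drives a truck is in house 5.
So house 2 gets coupe for vehicle.
Clue 2 places the person with the onyx in house 1.
That leaves opal as the gemstone for house 4.
House 5 gemstone: only emerald fits.
That leaves garnet as the gemstone for house 2.
So: house 1 = convertible/onyx, house 2 = coupe/garnet, house 3 = hatchback/pearl, house 4 = sedan/opal, house 5 = truck/emerald.

5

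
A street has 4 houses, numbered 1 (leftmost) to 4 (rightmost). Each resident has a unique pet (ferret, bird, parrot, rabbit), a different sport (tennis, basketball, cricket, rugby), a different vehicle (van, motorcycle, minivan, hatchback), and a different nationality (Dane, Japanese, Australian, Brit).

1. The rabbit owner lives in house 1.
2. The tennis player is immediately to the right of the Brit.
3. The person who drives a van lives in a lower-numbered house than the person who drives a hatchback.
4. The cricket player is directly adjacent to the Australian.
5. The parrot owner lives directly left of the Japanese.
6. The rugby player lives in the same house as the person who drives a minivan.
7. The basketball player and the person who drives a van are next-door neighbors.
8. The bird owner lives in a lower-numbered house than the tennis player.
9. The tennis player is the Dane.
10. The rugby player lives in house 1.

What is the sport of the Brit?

The rabbit owner is in house 1 (clue 1).
Clue 10 places the rugby player in house 1.
So house 4 gets ferret for pet.
From clue 6, the person who drives a minivan must be in house 1.
The only nationality still possible for house 1 is Australian.
House 2's nationality must be Brit (nothing else left).
From clue 2, the tennis player must be in house 3.
The cricket player is in house 2 (clue 4).
The bird owner is in house 2 (clue 8).
From clue 9, the Dane must be in house 3.
House 3's pet must be parrot (nothing else left).
House 4 sport: only basketball fits.
So house 4 gets Japanese for nationality.
The person who drives a van is in house 3 (clue 7).
So house 2 gets motorcycle for vehicle.
House 4 vehicle: only hatchback fits.
So: house 1 = rabbit/rugby/minivan/Australian, house 2 = bird/cricket/motorcycle/Brit, house 3 = parrot/tennis/van/Dane, house 4 = ferret/basketball/hatchback/Japanese.

cricket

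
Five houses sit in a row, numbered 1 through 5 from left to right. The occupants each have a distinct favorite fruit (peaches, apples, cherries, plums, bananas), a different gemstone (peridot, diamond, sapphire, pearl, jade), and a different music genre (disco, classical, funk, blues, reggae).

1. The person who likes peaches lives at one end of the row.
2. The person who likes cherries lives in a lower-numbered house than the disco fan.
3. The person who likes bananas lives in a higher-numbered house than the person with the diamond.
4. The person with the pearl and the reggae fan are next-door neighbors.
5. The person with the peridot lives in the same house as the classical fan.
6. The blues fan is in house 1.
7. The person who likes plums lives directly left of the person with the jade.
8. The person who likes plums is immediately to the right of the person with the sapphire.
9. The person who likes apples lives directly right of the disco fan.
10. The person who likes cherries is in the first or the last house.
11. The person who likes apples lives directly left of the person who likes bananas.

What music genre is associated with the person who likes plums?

Clue 6 places the blues fan in house 1.
By clue 10, the person who likes cherries is in house 1.
House 2 favorite fruit: only plums fits.
The only favorite fruit still possible for house 3 is apples.
House 4's favorite fruit must be bananas (nothing else left).
So house 5 gets peaches for favorite fruit.
Clue 7: the person with the jade is in house 3.
Clue 8: the person with the sapphire is in house 1.
Clue 9 places the disco fan in house 2.
So house 2 gets diamond for gemstone.
The person with the pearl is narrowed to house 4 or 5; consider each.
Placing it in house 5 leads to a contradiction, so it's in house 4.
House 5's gemstone must be peridot (nothing else left).
Clue 5 places the classical fan in house 5.
That leaves reggae as the music genre for house 3.
House 4's music genre must be funk (nothing else left).
So: house 1 = cherries/sapphire/blues, house 2 = plums/diamond/disco, house 3 = apples/jade/reggae, house 4 = bananas/pearl/funk, house 5 = peaches/peridot/classical.

disco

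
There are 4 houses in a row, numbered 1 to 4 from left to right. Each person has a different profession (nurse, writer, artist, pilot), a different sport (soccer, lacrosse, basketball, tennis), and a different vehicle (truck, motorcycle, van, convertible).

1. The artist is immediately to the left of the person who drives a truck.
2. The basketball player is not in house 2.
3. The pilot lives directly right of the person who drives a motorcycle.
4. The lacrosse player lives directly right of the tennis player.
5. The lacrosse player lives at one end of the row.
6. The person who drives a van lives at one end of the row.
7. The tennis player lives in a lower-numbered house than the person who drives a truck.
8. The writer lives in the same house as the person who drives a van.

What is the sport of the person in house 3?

The lacrosse player is in house 4 (clue 5).
From clue 4, the tennis player must be in house 3.
The person who drives a truck is in house 4 (clue 7).
That leaves soccer as the sport for house 2.
House 1's vehicle must be van (nothing else left).
Clue 1 places the artist in house 3.
Clue 8 places the writer in house 1.
The only profession still possible for house 2 is nurse.
House 4 profession: only pilot fits.
House 1's sport must be basketball (nothing else left).
Clue 3: the person who drives a motorcycle is in house 3.
So house 2 gets convertible for vehicle.
So: house 1 = writer/basketball/van, house 2 = nurse/soccer/convertible, house 3 = artist/tennis/motorcycle, house 4 = pilot/lacrosse/truck.

tennis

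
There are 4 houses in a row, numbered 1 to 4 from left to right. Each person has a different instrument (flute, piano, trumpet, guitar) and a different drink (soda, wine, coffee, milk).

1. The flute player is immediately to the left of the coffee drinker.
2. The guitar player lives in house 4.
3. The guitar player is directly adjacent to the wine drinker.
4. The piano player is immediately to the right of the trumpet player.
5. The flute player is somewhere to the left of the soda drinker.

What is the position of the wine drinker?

3

From clue 2, the guitar player must be in house 4.
Clue 3 places the wine drinker in house 3.
House 1's drink must be milk (nothing else left).
The flute player is narrowed to house 1 or 3; consider each.
Placing it in house 3 leads to a contradiction, so it's in house 1.
By clue 1, the coffee drinker is in house 2.
House 2 instrument: only trumpet fits.
That leaves piano as the instrument for house 3.
House 4 drink: only soda fits.
So: house 1 = flute/milk, house 2 = trumpet/coffee, house 3 = piano/wine, house 4 = guitar/soda.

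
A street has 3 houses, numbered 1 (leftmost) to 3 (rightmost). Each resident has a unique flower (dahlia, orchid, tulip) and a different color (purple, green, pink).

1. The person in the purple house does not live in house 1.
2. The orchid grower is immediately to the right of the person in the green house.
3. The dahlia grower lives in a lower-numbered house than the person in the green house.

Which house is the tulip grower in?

2

By clue 3, the dahlia grower is in house 1.
Clue 3 places the person in the green house in house 2.
That leaves pink as the color for house 1.
The only color still possible for house 3 is purple.
Clue 2 places the orchid grower in house 3.
House 2 flower: only tulip fits.
So: house 1 = dahlia/pink, house 2 = tulip/green, house 3 = orchid/purple.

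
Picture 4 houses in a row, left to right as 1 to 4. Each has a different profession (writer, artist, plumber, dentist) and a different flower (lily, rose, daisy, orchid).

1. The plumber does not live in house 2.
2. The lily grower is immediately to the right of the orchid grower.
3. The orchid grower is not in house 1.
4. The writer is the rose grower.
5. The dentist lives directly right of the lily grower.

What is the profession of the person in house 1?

writer

Clue 2: the lily grower is in house 3.
Clue 2: the orchid grower is in house 2.
From clue 5, the dentist must be in house 4.
From clue 4, the writer must be in house 1.
By clue 4, the rose grower is in house 1.
House 2's profession must be artist (nothing else left).
House 3's profession must be plumber (nothing else left).
House 4 flower: only daisy fits.
So: house 1 = writer/rose, house 2 = artist/orchid, house 3 = plumber/lily, house 4 = dentist/daisy.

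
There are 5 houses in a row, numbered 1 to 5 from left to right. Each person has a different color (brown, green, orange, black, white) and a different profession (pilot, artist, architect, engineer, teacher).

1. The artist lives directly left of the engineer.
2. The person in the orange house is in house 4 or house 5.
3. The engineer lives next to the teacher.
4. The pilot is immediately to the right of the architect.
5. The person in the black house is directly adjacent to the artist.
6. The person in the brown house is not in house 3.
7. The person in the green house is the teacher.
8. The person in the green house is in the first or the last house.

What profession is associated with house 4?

engineer

The only color still possible for house 3 is white.
The person in the black house is narrowed to house 2 or 4; consider each.
Placing it in house 4 leads to a contradiction, so it's in house 2.
The person in the green house is narrowed to house 1 or 5; consider each.
Placing it in house 1 leads to a contradiction, so it's in house 5.
Clue 7: the teacher is in house 5.
House 1's color must be brown (nothing else left).
That leaves orange as the color for house 4.
Clue 3 places the engineer in house 4.
By clue 1, the artist is in house 3.
House 1's profession must be architect (nothing else left).
So house 2 gets pilot for profession.
So: house 1 = brown/architect, house 2 = black/pilot, house 3 = white/artist, house 4 = orange/engineer, house 5 = green/teacher.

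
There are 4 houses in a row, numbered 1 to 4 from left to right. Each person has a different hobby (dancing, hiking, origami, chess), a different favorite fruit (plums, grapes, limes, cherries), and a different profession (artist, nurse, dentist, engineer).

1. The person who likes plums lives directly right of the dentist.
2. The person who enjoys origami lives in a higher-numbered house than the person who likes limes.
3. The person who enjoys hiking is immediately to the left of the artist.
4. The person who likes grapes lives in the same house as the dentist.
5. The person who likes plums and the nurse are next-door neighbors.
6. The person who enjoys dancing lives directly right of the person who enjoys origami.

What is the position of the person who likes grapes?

2

The person who enjoys dancing is narrowed to house 3 or 4; consider each.
Placing it in house 3 leads to a contradiction, so it's in house 4.
Clue 6: the person who enjoys origami is in house 3.
The person who enjoys chess is narrowed to house 1 or 2; consider each.
Placing it in house 2 leads to a contradiction, so it's in house 1.
So house 2 gets hiking for hobby.
By clue 3, the artist is in house 3.
The only favorite fruit still possible for house 4 is cherries.
That leaves plums as the favorite fruit for house 3.
By clue 1, the dentist is in house 2.
Clue 4: the person who likes grapes is in house 2.
So house 1 gets limes for favorite fruit.
House 1's profession must be engineer (nothing else left).
House 4 profession: only nurse fits.
So: house 1 = chess/limes/engineer, house 2 = hiking/grapes/dentist, house 3 = origami/plums/artist, house 4 = dancing/cherries/nurse.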